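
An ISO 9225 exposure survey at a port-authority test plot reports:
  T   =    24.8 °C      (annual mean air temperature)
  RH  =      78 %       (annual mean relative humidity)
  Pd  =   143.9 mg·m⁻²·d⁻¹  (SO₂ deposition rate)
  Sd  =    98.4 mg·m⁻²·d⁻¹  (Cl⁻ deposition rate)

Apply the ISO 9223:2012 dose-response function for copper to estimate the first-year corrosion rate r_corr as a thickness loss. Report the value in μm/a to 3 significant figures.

r_corr = 2.57 μm/a

copper: temperature factor f = -0.080·(14.8) = -1.1840
  Pd branch = 0.0053·Pd^0.26·e^(0.059·RH+f) = 0.5886 μm/a
  Cl⁻ term: 0.01025·98.4^0.27·exp(0.036·78+0.049·24.8) = 1.977
  r_corr = 0.5886 + 1.977 = 2.566 μm/a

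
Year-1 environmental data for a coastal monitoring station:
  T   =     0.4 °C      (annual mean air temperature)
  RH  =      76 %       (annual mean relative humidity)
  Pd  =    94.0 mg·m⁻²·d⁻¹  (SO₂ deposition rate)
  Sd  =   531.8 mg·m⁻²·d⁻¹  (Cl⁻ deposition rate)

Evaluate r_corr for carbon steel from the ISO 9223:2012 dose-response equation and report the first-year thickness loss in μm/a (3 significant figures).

r_corr = 82.7 μm/a

carbon steel: f(T) = +0.150·(T−10) [T≤10 °C] = -1.4400
  sulphur-dioxide contribution → 20.36 μm/a
  chloride contribution → 62.33 μm/a
  total first-year rate 82.69 μm/a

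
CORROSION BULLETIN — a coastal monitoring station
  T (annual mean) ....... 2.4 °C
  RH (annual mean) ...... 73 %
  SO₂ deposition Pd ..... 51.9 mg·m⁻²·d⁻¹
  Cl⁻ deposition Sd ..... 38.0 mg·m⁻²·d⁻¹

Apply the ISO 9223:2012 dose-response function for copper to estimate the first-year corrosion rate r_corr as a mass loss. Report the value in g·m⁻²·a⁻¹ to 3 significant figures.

copper: T≤10 °C ⇒ hinge +0.126·(2.4−10) = -0.9576
  sulphur-dioxide contribution → 0.4215 μm/a
  chloride contribution → 0.4262 μm/a
  ⇒ r_corr(copper) = 0.8478 μm/a
Convert to mass loss: 0.8478 μm/a × 8.96 g/cm³ = 7.596 g·m⁻²·a⁻¹

r_corr = 7.60 g·m⁻²·a⁻¹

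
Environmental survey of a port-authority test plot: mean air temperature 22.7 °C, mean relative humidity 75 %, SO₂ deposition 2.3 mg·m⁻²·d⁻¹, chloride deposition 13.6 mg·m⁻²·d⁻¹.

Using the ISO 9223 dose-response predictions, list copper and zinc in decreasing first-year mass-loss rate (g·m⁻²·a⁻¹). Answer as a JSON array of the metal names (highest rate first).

["copper", "zinc"]

copper: temperature factor f = -0.080·(12.7) = -1.0160
  SO₂ term: 0.0053·2.3^0.26·exp(0.059·75-1.0160) = 0.199
  Cl⁻ term: 0.01025·13.6^0.27·exp(0.036·75+0.049·22.7) = 0.9385
  r_corr = 0.199 + 0.9385 = 1.138 μm/a
  mass loss = 1.138 μm/a × 8.96 g/cm³ = 10.19 g·m⁻²·a⁻¹
zinc: T>10 °C ⇒ hinge -0.071·(22.7−10) = -0.9017
  Pd branch = 0.0129·Pd^0.44·e^(0.046·RH+f) = 0.2379 μm/a
  Cl⁻ term: 0.0175·13.6^0.57·exp(0.008·75+0.085·22.7) = 0.9721
  sum: 0.2379 + 0.9721 → r_corr = 1.21 μm/a
  mass loss = 1.21 μm/a × 7.14 g/cm³ = 8.64 g·m⁻²·a⁻¹
Ordering by g·m⁻²·a⁻¹: copper (10.2) > zinc (8.64)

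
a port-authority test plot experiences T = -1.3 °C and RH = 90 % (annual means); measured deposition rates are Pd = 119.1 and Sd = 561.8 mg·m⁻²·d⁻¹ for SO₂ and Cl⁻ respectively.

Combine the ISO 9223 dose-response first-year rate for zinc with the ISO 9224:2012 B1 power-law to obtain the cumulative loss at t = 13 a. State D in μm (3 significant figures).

zinc: f(T) = +0.038·(T−10) [T≤10 °C] = -0.4294
  sulphur-dioxide contribution → 4.32 μm/a
  chloride contribution → 1.189 μm/a
  ⇒ r_corr(zinc) = 5.509 μm/a
Power-law: D(13) = r_corr · 13^0.813
  D(13) = 5.509 × 13^0.813 = 5.509 × 8.047 = 44.33 μm

D(13) = 44.3 μm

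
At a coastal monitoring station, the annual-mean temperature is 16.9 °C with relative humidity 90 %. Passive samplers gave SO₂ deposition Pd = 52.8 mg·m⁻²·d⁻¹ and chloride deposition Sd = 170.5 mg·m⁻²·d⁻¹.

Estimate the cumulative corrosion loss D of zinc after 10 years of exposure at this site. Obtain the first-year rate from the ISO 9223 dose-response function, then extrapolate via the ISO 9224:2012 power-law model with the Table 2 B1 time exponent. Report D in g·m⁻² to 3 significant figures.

zinc: T>10 °C ⇒ hinge -0.071·(16.9−10) = -0.4899
  Pd branch = 0.0129·Pd^0.44·e^(0.046·RH+f) = 2.843 μm/a
  Cl⁻ term: 0.0175·170.5^0.57·exp(0.008·90+0.085·16.9) = 2.829
  r_corr = 2.843 + 2.829 = 5.672 μm/a
ISO 9224: D(t) = r_corr · t^b with b = 0.813 (zinc, B1)
  D(10) = 5.672 × 10^0.813 = 5.672 × 6.501 = 36.88 μm
  Mass loss = 36.88 μm × 7.14 g/cm³ = 263.3 g·m⁻²

D(10) = 263 g·m⁻²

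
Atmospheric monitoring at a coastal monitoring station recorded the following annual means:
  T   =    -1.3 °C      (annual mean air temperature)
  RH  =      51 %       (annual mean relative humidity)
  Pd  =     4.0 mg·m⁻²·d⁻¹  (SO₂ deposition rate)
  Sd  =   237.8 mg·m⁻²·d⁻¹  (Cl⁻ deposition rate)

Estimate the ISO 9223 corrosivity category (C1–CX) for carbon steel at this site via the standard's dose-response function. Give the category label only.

C2

carbon steel: temperature factor f = +0.150·(-11.3) = -1.6950
  sulphur-dioxide contribution → 1.853 μm/a
  chloride contribution → 15.49 μm/a
  ⇒ r_corr(carbon steel) = 17.35 μm/a
ISO 9223 Table 2 (carbon steel): 1.3 < 17.3 ≤ 25 μm/a ⇒ C2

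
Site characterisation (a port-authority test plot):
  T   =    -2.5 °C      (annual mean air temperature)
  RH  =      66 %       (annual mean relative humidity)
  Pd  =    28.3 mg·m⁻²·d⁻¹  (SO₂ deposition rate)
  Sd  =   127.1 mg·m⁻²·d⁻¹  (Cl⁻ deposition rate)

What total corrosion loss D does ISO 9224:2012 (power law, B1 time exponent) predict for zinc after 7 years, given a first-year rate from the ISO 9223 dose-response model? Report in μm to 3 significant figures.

zinc: temperature factor f = +0.038·(-12.5) = -0.4750
  sulphur-dioxide contribution → 0.7271 μm/a
  chloride contribution → 0.3797 μm/a
  total first-year rate 1.107 μm/a
Long-term exponent b (ISO 9224 Table 2, B1) = 0.813
  D(7) = 1.107 × 7^0.813 = 1.107 × 4.865 = 5.384 μm

D(7) = 5.38 μm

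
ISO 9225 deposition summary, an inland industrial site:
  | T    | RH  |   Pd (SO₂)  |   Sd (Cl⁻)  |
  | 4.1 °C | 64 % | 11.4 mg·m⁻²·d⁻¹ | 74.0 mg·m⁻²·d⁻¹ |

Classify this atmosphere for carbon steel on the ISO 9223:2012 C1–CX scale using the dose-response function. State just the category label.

C2

carbon steel: temperature factor f = +0.150·(-5.9) = -0.8850
  Pd branch = 1.77·Pd^0.52·e^(0.02·RH+f) = 9.313 μm/a
  Cl⁻ term: 0.102·74.0^0.62·exp(0.033·64+0.04·4.1) = 14.32
  r_corr = 9.313 + 14.32 = 23.63 μm/a
23.6 μm/a falls in (1.3, 25] for carbon steel → category C2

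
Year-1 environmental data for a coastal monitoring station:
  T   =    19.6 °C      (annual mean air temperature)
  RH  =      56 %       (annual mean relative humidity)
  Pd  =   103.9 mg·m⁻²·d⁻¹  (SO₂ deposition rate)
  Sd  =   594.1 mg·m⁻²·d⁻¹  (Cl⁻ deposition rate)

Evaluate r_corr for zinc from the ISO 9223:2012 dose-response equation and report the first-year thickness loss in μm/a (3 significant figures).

zinc: T>10 °C ⇒ hinge -0.071·(19.6−10) = -0.6816
  Pd branch = 0.0129·Pd^0.44·e^(0.046·RH+f) = 0.6616 μm/a
  Cl⁻ term: 0.0175·594.1^0.57·exp(0.008·56+0.085·19.6) = 5.524
  r_corr = 0.6616 + 5.524 = 6.185 μm/a

r_corr = 6.19 μm/a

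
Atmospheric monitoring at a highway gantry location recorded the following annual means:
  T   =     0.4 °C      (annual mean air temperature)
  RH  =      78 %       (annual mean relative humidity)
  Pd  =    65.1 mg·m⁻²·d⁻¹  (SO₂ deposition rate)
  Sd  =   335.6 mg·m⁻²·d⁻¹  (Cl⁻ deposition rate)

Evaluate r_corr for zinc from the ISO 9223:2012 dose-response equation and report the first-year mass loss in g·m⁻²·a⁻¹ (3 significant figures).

r_corr = 21.2 g·m⁻²·a⁻¹

zinc: T≤10 °C ⇒ hinge +0.038·(0.4−10) = -0.3648
  Pd branch = 0.0129·Pd^0.44·e^(0.046·RH+f) = 2.034 μm/a
  Sd branch = 0.0175·Sd^0.57·e^(0.008·RH+0.085·T) = 0.9301 μm/a
  sum: 2.034 + 0.9301 → r_corr = 2.964 μm/a
Convert to mass loss: 2.964 μm/a × 7.14 g/cm³ = 21.16 g·m⁻²·a⁻¹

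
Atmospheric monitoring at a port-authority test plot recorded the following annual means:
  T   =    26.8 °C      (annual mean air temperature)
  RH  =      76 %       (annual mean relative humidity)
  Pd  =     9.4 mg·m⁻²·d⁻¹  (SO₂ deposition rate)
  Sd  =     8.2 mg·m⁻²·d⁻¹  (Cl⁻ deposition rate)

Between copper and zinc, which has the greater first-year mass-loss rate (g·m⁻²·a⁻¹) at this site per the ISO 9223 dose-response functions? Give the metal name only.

copper: temperature factor f = -0.080·(16.8) = -1.3440
  SO₂ term: 0.0053·9.4^0.26·exp(0.059·76-1.3440) = 0.2193
  Sd branch = 0.01025·Sd^0.27·e^(0.036·RH+0.049·T) = 1.038 μm/a
  sum: 0.2193 + 1.038 → r_corr = 1.257 μm/a
  mass loss = 1.257 μm/a × 8.96 g/cm³ = 11.26 g·m⁻²·a⁻¹
zinc: T>10 °C ⇒ hinge -0.071·(26.8−10) = -1.1928
  Pd branch = 0.0129·Pd^0.44·e^(0.046·RH+f) = 0.346 μm/a
  Cl⁻ term: 0.0175·8.2^0.57·exp(0.008·76+0.085·26.8) = 1.041
  sum: 0.346 + 1.041 → r_corr = 1.387 μm/a
  mass loss = 1.387 μm/a × 7.14 g/cm³ = 9.9 g·m⁻²·a⁻¹
Ordering by g·m⁻²·a⁻¹: copper (11.3) > zinc (9.9)

copper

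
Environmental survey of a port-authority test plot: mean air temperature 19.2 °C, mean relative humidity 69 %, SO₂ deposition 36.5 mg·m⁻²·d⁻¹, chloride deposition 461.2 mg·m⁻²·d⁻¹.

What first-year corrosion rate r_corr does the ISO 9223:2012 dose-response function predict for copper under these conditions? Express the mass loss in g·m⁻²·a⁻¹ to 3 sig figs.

r_corr = 18.2 g·m⁻²·a⁻¹

copper: f(T) = -0.080·(T−10) [T>10 °C] = -0.7360
  Pd branch = 0.0053·Pd^0.26·e^(0.059·RH+f) = 0.3792 μm/a
  Cl⁻ term: 0.01025·461.2^0.27·exp(0.036·69+0.049·19.2) = 1.649
  sum: 0.3792 + 1.649 → r_corr = 2.029 μm/a
Convert to mass loss: 2.029 μm/a × 8.96 g/cm³ = 18.18 g·m⁻²·a⁻¹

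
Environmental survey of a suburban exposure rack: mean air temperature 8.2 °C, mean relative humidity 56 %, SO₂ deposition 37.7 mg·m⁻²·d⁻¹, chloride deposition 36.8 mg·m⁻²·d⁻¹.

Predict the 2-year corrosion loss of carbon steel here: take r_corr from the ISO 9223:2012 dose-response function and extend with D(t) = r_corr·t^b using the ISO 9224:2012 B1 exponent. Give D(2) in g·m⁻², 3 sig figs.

D(2) = 403 g·m⁻²

carbon steel: f(T) = +0.150·(T−10) [T≤10 °C] = -0.2700
  Pd branch = 1.77·Pd^0.52·e^(0.02·RH+f) = 27.34 μm/a
  Cl⁻ term: 0.102·36.8^0.62·exp(0.033·56+0.04·8.2) = 8.403
  sum: 27.34 + 8.403 → r_corr = 35.74 μm/a
Long-term exponent b (ISO 9224 Table 2, B1) = 0.523
  D(2) = 35.74 × 2^0.523 = 35.74 × 1.437 = 51.36 μm
  Mass loss = 51.36 μm × 7.85 g/cm³ = 403.2 g·m⁻²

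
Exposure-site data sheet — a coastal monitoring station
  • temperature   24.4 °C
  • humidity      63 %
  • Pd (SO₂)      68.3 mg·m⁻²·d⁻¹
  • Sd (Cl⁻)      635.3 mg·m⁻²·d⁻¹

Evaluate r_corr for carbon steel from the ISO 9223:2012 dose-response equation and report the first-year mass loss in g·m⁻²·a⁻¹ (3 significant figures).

r_corr = 1.13e+03 g·m⁻²·a⁻¹

carbon steel: f(T) = -0.054·(T−10) [T>10 °C] = -0.7776
  Pd branch = 1.77·Pd^0.52·e^(0.02·RH+f) = 25.79 μm/a
  Sd branch = 0.102·Sd^0.62·e^(0.033·RH+0.04·T) = 118.4 μm/a
  r_corr = 25.79 + 118.4 = 144.1 μm/a
Convert to mass loss: 144.1 μm/a × 7.85 g/cm³ = 1132 g·m⁻²·a⁻¹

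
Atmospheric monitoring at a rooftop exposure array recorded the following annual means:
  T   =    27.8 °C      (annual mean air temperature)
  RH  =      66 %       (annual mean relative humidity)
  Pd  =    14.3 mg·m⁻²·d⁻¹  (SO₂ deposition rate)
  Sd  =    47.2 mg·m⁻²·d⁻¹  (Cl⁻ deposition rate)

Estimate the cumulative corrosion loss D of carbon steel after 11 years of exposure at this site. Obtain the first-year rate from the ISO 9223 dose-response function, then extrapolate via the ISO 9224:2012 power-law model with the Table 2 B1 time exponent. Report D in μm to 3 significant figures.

carbon steel: f(T) = -0.054·(T−10) [T>10 °C] = -0.9612
  SO₂ term: 1.77·14.3^0.52·exp(0.02·66-0.9612) = 10.11
  Cl⁻ term: 0.102·47.2^0.62·exp(0.033·66+0.04·27.8) = 29.87
  sum: 10.11 + 29.87 → r_corr = 39.98 μm/a
Long-term exponent b (ISO 9224 Table 2, B1) = 0.523
  D(11) = 39.98 × 11^0.523 = 39.98 × 3.505 = 140.1 μm

D(11) = 140 μm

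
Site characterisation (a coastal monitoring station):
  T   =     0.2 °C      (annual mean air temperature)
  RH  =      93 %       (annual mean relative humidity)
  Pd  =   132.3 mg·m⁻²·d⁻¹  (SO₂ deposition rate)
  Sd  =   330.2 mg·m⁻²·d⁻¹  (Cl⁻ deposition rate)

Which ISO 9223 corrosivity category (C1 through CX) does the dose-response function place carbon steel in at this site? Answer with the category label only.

carbon steel: T≤10 °C ⇒ hinge +0.150·(0.2−10) = -1.4700
  Pd branch = 1.77·Pd^0.52·e^(0.02·RH+f) = 33.16 μm/a
  Sd branch = 0.102·Sd^0.62·e^(0.033·RH+0.04·T) = 80.64 μm/a
  sum: 33.16 + 80.64 → r_corr = 113.8 μm/a
114 μm/a falls in (80, 200] for carbon steel → category C5

C5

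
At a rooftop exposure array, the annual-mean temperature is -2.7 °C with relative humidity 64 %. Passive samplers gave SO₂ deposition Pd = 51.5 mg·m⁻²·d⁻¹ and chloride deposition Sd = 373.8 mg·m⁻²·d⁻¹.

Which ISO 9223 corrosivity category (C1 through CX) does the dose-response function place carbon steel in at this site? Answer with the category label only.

C3

carbon steel: f(T) = +0.150·(T−10) [T≤10 °C] = -1.9050
  sulphur-dioxide contribution → 7.357 μm/a
  chloride contribution → 29.78 μm/a
  total first-year rate 37.14 μm/a
37.1 μm/a falls in (25, 50] for carbon steel → category C3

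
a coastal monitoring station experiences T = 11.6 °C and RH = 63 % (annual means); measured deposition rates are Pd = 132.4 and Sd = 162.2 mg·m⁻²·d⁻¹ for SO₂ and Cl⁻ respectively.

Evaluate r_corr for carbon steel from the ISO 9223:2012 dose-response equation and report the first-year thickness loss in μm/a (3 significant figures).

carbon steel: temperature factor f = -0.054·(1.6) = -0.0864
  SO₂ term: 1.77·132.4^0.52·exp(0.02·63-0.0864) = 72.62
  Cl⁻ term: 0.102·162.2^0.62·exp(0.033·63+0.04·11.6) = 30.43
  sum: 72.62 + 30.43 → r_corr = 103 μm/a

r_corr = 103 μm/a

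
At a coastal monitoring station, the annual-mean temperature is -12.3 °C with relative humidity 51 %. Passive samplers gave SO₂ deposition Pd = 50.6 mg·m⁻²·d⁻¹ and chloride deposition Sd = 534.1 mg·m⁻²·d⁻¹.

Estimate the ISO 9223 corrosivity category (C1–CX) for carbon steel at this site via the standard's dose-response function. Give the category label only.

carbon steel: T≤10 °C ⇒ hinge +0.150·(-12.3−10) = -3.3450
  SO₂ term: 1.77·50.6^0.52·exp(0.02·51-3.3450) = 1.332
  Sd branch = 0.102·Sd^0.62·e^(0.033·RH+0.04·T) = 16.48 μm/a
  sum: 1.332 + 16.48 → r_corr = 17.81 μm/a
Category bounds: 1.3…25 μm/a bracket r_corr ⇒ C2

C2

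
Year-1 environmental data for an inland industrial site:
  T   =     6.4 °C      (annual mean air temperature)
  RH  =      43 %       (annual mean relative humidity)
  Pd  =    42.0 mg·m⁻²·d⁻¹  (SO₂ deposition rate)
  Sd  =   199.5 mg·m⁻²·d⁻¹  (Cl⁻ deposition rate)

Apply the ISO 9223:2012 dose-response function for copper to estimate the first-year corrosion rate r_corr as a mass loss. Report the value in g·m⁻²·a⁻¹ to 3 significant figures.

copper: T≤10 °C ⇒ hinge +0.126·(6.4−10) = -0.4536
  Pd branch = 0.0053·Pd^0.26·e^(0.059·RH+f) = 0.1125 μm/a
  Cl⁻ term: 0.01025·199.5^0.27·exp(0.036·43+0.049·6.4) = 0.2755
  sum: 0.1125 + 0.2755 → r_corr = 0.388 μm/a
Convert to mass loss: 0.388 μm/a × 8.96 g/cm³ = 3.477 g·m⁻²·a⁻¹

r_corr = 3.48 g·m⁻²·a⁻¹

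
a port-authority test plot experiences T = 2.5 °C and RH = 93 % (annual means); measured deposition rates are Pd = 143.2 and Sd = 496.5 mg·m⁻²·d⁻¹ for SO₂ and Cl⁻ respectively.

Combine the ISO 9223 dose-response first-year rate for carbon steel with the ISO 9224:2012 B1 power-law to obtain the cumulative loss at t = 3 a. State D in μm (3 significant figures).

D(3) = 289 μm

carbon steel: f(T) = +0.150·(T−10) [T≤10 °C] = -1.1250
  sulphur-dioxide contribution → 48.78 μm/a
  chloride contribution → 113.9 μm/a
  ⇒ r_corr(carbon steel) = 162.6 μm/a
Power-law: D(3) = r_corr · 3^0.523
  D(3) = 162.6 × 3^0.523 = 162.6 × 1.776 = 288.9 μm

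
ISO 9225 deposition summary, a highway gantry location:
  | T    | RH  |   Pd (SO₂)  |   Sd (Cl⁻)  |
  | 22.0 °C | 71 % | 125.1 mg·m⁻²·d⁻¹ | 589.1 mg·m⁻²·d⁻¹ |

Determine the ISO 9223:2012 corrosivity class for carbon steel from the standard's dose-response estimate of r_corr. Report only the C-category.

carbon steel: temperature factor f = -0.054·(12.0) = -0.6480
  Pd branch = 1.77·Pd^0.52·e^(0.02·RH+f) = 47.19 μm/a
  Cl⁻ term: 0.102·589.1^0.62·exp(0.033·71+0.04·22.0) = 133.6
  sum: 47.19 + 133.6 → r_corr = 180.8 μm/a
181 μm/a falls in (80, 200] for carbon steel → category C5

C5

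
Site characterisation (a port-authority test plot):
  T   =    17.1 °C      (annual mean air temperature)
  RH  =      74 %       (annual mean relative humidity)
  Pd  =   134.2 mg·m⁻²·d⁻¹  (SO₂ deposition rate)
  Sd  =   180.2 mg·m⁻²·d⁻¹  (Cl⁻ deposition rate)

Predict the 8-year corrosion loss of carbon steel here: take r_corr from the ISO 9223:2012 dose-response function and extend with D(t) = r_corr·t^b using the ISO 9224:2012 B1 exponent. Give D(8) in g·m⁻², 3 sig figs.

D(8) = 2.93e+03 g·m⁻²

carbon steel: temperature factor f = -0.054·(7.1) = -0.3834
  sulphur-dioxide contribution → 67.71 μm/a
  chloride contribution → 58.18 μm/a
  ⇒ r_corr(carbon steel) = 125.9 μm/a
ISO 9224: D(t) = r_corr · t^b with b = 0.523 (carbon steel, B1)
  D(8) = 125.9 × 8^0.523 = 125.9 × 2.967 = 373.5 μm
  Mass loss = 373.5 μm × 7.85 g/cm³ = 2932 g·m⁻²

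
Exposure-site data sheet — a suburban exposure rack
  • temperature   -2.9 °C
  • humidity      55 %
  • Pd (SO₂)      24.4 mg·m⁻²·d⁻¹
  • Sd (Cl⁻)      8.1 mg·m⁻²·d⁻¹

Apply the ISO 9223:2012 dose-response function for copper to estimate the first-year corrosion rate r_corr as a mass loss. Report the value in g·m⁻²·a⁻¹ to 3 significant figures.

r_corr = 1.57 g·m⁻²·a⁻¹

copper: f(T) = +0.126·(T−10) [T≤10 °C] = -1.6254
  sulphur-dioxide contribution → 0.06143 μm/a
  chloride contribution → 0.1133 μm/a
  total first-year rate 0.1747 μm/a
Convert to mass loss: 0.1747 μm/a × 8.96 g/cm³ = 1.566 g·m⁻²·a⁻¹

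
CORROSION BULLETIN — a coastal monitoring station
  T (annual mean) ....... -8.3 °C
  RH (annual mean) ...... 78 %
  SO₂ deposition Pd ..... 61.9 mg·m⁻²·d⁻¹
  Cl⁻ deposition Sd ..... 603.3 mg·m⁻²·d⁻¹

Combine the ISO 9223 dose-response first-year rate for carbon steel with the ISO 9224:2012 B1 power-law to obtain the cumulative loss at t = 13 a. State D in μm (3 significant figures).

D(13) = 212 μm

carbon steel: T≤10 °C ⇒ hinge +0.150·(-8.3−10) = -2.7450
  sulphur-dioxide contribution → 4.624 μm/a
  chloride contribution → 50.84 μm/a
  total first-year rate 55.47 μm/a
Long-term exponent b (ISO 9224 Table 2, B1) = 0.523
  D(13) = 55.47 × 13^0.523 = 55.47 × 3.825 = 212.1 μm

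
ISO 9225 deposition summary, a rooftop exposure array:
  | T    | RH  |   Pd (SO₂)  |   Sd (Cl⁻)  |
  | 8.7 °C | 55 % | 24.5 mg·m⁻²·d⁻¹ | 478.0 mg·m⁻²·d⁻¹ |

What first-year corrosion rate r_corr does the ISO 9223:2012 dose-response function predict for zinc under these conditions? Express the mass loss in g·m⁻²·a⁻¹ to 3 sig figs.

r_corr = 18.2 g·m⁻²·a⁻¹

zinc: T≤10 °C ⇒ hinge +0.038·(8.7−10) = -0.0494
  SO₂ term: 0.0129·24.5^0.44·exp(0.046·55-0.0494) = 0.6297
  Cl⁻ term: 0.0175·478.0^0.57·exp(0.008·55+0.085·8.7) = 1.917
  r_corr = 0.6297 + 1.917 = 2.546 μm/a
Convert to mass loss: 2.546 μm/a × 7.14 g/cm³ = 18.18 g·m⁻²·a⁻¹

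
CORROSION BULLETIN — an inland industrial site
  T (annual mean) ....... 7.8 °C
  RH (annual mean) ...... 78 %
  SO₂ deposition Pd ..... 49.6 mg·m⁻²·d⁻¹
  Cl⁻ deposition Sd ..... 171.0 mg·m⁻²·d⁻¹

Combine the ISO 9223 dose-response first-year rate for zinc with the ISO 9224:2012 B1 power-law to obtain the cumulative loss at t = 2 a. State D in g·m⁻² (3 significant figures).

zinc: T≤10 °C ⇒ hinge +0.038·(7.8−10) = -0.0836
  SO₂ term: 0.0129·49.6^0.44·exp(0.046·78-0.0836) = 2.391
  Sd branch = 0.0175·Sd^0.57·e^(0.008·RH+0.085·T) = 1.188 μm/a
  sum: 2.391 + 1.188 → r_corr = 3.579 μm/a
ISO 9224: D(t) = r_corr · t^b with b = 0.813 (zinc, B1)
  D(2) = 3.579 × 2^0.813 = 3.579 × 1.757 = 6.287 μm
  Mass loss = 6.287 μm × 7.14 g/cm³ = 44.89 g·m⁻²

D(2) = 44.9 g·m⁻²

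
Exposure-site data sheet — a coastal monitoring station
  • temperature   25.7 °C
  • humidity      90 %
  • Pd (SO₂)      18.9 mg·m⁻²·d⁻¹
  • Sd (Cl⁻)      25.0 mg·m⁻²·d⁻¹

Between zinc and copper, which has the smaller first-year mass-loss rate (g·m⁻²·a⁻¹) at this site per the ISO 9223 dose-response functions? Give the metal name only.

zinc

zinc: f(T) = -0.071·(T−10) [T>10 °C] = -1.1147
  Pd branch = 0.0129·Pd^0.44·e^(0.046·RH+f) = 0.9685 μm/a
  Sd branch = 0.0175·Sd^0.57·e^(0.008·RH+0.085·T) = 2.001 μm/a
  r_corr = 0.9685 + 2.001 = 2.97 μm/a
  mass loss = 2.97 μm/a × 7.14 g/cm³ = 21.2 g·m⁻²·a⁻¹
copper: f(T) = -0.080·(T−10) [T>10 °C] = -1.2560
  Pd branch = 0.0053·Pd^0.26·e^(0.059·RH+f) = 0.6558 μm/a
  Cl⁻ term: 0.01025·25.0^0.27·exp(0.036·90+0.049·25.7) = 2.199
  sum: 0.6558 + 2.199 → r_corr = 2.855 μm/a
  mass loss = 2.855 μm/a × 8.96 g/cm³ = 25.58 g·m⁻²·a⁻¹
Ordering by g·m⁻²·a⁻¹: copper (25.6) > zinc (21.2)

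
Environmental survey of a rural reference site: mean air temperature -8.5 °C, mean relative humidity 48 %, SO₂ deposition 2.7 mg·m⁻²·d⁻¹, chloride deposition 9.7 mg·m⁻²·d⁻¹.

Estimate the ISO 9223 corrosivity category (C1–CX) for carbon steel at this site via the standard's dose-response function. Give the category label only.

C2

carbon steel: temperature factor f = +0.150·(-18.5) = -2.7750
  sulphur-dioxide contribution → 0.4831 μm/a
  chloride contribution → 1.448 μm/a
  total first-year rate 1.931 μm/a
Category bounds: 1.3…25 μm/a bracket r_corr ⇒ C2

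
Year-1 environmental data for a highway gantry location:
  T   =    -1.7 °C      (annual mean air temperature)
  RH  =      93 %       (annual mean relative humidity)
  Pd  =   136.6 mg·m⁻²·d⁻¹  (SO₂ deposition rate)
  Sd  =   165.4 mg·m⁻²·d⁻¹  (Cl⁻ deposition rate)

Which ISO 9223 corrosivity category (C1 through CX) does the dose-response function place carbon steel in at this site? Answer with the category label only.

C4

carbon steel: temperature factor f = +0.150·(-11.7) = -1.7550
  SO₂ term: 1.77·136.6^0.52·exp(0.02·93-1.7550) = 25.35
  Cl⁻ term: 0.102·165.4^0.62·exp(0.033·93+0.04·-1.7) = 48.69
  r_corr = 25.35 + 48.69 = 74.04 μm/a
74 μm/a falls in (50, 80] for carbon steel → category C4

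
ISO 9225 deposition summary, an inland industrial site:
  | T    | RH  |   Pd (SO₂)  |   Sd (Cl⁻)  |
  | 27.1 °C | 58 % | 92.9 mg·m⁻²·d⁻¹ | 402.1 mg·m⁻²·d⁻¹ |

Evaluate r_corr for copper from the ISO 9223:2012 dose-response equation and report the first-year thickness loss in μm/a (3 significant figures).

r_corr = 1.71 μm/a

copper: f(T) = -0.080·(T−10) [T>10 °C] = -1.3680
  sulphur-dioxide contribution → 0.1343 μm/a
  chloride contribution → 1.575 μm/a
  total first-year rate 1.71 μm/a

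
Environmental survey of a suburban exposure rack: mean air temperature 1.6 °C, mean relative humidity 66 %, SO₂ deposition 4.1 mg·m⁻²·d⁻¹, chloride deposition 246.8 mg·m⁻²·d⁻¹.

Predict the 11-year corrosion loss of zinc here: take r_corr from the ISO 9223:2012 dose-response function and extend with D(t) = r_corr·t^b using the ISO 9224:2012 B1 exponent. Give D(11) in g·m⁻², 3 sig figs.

D(11) = 57.6 g·m⁻²

zinc: temperature factor f = +0.038·(-8.4) = -0.3192
  sulphur-dioxide contribution → 0.3632 μm/a
  chloride contribution → 0.7853 μm/a
  ⇒ r_corr(zinc) = 1.148 μm/a
Power-law: D(11) = r_corr · 11^0.813
  D(11) = 1.148 × 11^0.813 = 1.148 × 7.025 = 8.068 μm
  Mass loss = 8.068 μm × 7.14 g/cm³ = 57.61 g·m⁻²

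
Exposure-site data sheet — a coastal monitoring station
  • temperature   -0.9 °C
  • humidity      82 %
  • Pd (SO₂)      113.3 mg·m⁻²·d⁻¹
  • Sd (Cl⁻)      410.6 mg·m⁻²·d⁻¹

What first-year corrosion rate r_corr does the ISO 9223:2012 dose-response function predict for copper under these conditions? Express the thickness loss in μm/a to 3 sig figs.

r_corr = 1.53 μm/a

copper: f(T) = +0.126·(T−10) [T≤10 °C] = -1.3734
  SO₂ term: 0.0053·113.3^0.26·exp(0.059·82-1.3734) = 0.5795
  Sd branch = 0.01025·Sd^0.27·e^(0.036·RH+0.049·T) = 0.9533 μm/a
  r_corr = 0.5795 + 0.9533 = 1.533 μm/a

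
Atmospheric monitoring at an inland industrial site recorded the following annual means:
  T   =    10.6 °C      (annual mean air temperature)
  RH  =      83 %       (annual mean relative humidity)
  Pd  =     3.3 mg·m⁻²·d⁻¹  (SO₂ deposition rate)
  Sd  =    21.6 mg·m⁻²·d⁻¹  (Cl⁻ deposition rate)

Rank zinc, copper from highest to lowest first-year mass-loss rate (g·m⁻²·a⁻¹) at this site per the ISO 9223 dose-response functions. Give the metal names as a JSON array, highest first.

["copper", "zinc"]

zinc: temperature factor f = -0.071·(0.6) = -0.0426
  Pd branch = 0.0129·Pd^0.44·e^(0.046·RH+f) = 0.9514 μm/a
  Sd branch = 0.0175·Sd^0.57·e^(0.008·RH+0.085·T) = 0.4823 μm/a
  sum: 0.9514 + 0.4823 → r_corr = 1.434 μm/a
  mass loss = 1.434 μm/a × 7.14 g/cm³ = 10.24 g·m⁻²·a⁻¹
copper: T>10 °C ⇒ hinge -0.080·(10.6−10) = -0.0480
  Pd branch = 0.0053·Pd^0.26·e^(0.059·RH+f) = 0.9225 μm/a
  Sd branch = 0.01025·Sd^0.27·e^(0.036·RH+0.049·T) = 0.7839 μm/a
  sum: 0.9225 + 0.7839 → r_corr = 1.706 μm/a
  mass loss = 1.706 μm/a × 8.96 g/cm³ = 15.29 g·m⁻²·a⁻¹
Ordering by g·m⁻²·a⁻¹: copper (15.3) > zinc (10.2)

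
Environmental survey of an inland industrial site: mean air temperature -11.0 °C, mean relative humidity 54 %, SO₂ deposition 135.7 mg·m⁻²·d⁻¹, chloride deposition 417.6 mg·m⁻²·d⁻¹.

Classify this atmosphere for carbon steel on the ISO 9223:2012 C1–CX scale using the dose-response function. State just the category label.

C2

carbon steel: f(T) = +0.150·(T−10) [T≤10 °C] = -3.1500
  SO₂ term: 1.77·135.7^0.52·exp(0.02·54-3.1500) = 2.87
  Sd branch = 0.102·Sd^0.62·e^(0.033·RH+0.04·T) = 16.45 μm/a
  r_corr = 2.87 + 16.45 = 19.33 μm/a
Category bounds: 1.3…25 μm/a bracket r_corr ⇒ C2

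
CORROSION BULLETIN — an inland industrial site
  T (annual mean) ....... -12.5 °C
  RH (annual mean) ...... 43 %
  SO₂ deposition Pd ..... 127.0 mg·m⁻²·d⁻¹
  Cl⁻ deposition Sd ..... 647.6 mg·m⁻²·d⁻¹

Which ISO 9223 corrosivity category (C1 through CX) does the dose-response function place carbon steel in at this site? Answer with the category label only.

carbon steel: f(T) = +0.150·(T−10) [T≤10 °C] = -3.3750
  SO₂ term: 1.77·127.0^0.52·exp(0.02·43-3.3750) = 1.777
  Sd branch = 0.102·Sd^0.62·e^(0.033·RH+0.04·T) = 14.15 μm/a
  r_corr = 1.777 + 14.15 = 15.93 μm/a
15.9 μm/a falls in (1.3, 25] for carbon steel → category C2

C2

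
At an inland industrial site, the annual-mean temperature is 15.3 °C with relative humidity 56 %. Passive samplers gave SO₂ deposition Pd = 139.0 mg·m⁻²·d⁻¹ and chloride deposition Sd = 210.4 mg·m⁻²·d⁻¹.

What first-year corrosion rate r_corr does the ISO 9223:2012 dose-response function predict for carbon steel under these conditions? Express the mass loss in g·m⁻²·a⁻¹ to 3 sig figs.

r_corr = 675 g·m⁻²·a⁻¹

carbon steel: f(T) = -0.054·(T−10) [T>10 °C] = -0.2862
  Pd branch = 1.77·Pd^0.52·e^(0.02·RH+f) = 53.02 μm/a
  Sd branch = 0.102·Sd^0.62·e^(0.033·RH+0.04·T) = 32.9 μm/a
  sum: 53.02 + 32.9 → r_corr = 85.93 μm/a
Convert to mass loss: 85.93 μm/a × 7.85 g/cm³ = 674.5 g·m⁻²·a⁻¹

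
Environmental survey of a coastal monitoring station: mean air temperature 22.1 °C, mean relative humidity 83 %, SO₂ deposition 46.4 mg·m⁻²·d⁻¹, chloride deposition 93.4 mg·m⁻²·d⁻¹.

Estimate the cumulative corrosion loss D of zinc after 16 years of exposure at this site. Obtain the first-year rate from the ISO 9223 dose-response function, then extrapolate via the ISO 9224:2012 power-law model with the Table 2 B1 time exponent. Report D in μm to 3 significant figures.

zinc: temperature factor f = -0.071·(12.1) = -0.8591
  SO₂ term: 0.0129·46.4^0.44·exp(0.046·83-0.8591) = 1.346
  Cl⁻ term: 0.0175·93.4^0.57·exp(0.008·83+0.085·22.1) = 2.953
  r_corr = 1.346 + 2.953 = 4.299 μm/a
Long-term exponent b (ISO 9224 Table 2, B1) = 0.813
  D(16) = 4.299 × 16^0.813 = 4.299 × 9.527 = 40.96 μm

D(16) = 41.0 μm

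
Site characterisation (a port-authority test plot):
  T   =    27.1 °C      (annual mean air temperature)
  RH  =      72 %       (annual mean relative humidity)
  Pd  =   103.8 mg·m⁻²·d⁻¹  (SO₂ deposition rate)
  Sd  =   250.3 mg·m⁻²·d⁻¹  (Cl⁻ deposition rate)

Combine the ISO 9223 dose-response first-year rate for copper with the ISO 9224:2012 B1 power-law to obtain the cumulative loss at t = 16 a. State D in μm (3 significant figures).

copper: T>10 °C ⇒ hinge -0.080·(27.1−10) = -1.3680
  sulphur-dioxide contribution → 0.3157 μm/a
  chloride contribution → 2.295 μm/a
  ⇒ r_corr(copper) = 2.61 μm/a
Power-law: D(16) = r_corr · 16^0.667
  D(16) = 2.61 × 16^0.667 = 2.61 × 6.355 = 16.59 μm

D(16) = 16.6 μm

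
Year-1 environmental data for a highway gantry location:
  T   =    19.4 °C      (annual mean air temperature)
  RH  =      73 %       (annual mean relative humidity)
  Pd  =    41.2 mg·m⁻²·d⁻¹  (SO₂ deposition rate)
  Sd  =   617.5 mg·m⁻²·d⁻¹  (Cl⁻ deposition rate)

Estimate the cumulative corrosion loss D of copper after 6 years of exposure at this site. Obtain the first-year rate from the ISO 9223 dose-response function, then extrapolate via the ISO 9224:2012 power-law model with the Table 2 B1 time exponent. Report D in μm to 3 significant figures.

D(6) = 8.49 μm

copper: T>10 °C ⇒ hinge -0.080·(19.4−10) = -0.7520
  Pd branch = 0.0053·Pd^0.26·e^(0.059·RH+f) = 0.4876 μm/a
  Sd branch = 0.01025·Sd^0.27·e^(0.036·RH+0.049·T) = 2.081 μm/a
  sum: 0.4876 + 2.081 → r_corr = 2.569 μm/a
Power-law: D(6) = r_corr · 6^0.667
  D(6) = 2.569 × 6^0.667 = 2.569 × 3.304 = 8.488 μm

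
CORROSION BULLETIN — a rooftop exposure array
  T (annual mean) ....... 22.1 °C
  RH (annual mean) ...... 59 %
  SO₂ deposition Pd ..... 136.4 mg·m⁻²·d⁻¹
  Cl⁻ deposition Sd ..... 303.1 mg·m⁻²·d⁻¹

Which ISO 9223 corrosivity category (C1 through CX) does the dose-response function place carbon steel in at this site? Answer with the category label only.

C5

carbon steel: f(T) = -0.054·(T−10) [T>10 °C] = -0.6534
  SO₂ term: 1.77·136.4^0.52·exp(0.02·59-0.6534) = 38.62
  Cl⁻ term: 0.102·303.1^0.62·exp(0.033·59+0.04·22.1) = 59.8
  sum: 38.62 + 59.8 → r_corr = 98.41 μm/a
Category bounds: 80…200 μm/a bracket r_corr ⇒ C5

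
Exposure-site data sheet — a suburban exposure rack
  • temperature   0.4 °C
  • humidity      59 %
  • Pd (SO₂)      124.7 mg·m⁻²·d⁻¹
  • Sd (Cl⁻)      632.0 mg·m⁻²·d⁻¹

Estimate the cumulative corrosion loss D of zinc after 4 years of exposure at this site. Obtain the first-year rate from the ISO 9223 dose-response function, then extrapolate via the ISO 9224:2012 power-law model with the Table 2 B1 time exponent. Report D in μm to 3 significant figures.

zinc: f(T) = +0.038·(T−10) [T≤10 °C] = -0.3648
  Pd branch = 0.0129·Pd^0.44·e^(0.046·RH+f) = 1.13 μm/a
  Sd branch = 0.0175·Sd^0.57·e^(0.008·RH+0.085·T) = 1.146 μm/a
  sum: 1.13 + 1.146 → r_corr = 2.276 μm/a
ISO 9224: D(t) = r_corr · t^b with b = 0.813 (zinc, B1)
  D(4) = 2.276 × 4^0.813 = 2.276 × 3.087 = 7.025 μm

D(4) = 7.02 μm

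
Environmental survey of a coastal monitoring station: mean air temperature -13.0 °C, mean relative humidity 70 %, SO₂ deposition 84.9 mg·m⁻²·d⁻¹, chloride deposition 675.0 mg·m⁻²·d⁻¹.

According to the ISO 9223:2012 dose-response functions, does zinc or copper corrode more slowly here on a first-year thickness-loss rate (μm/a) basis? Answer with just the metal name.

zinc: T≤10 °C ⇒ hinge +0.038·(-13.0−10) = -0.8740
  Pd branch = 0.0129·Pd^0.44·e^(0.046·RH+f) = 0.951 μm/a
  Sd branch = 0.0175·Sd^0.57·e^(0.008·RH+0.085·T) = 0.416 μm/a
  sum: 0.951 + 0.416 → r_corr = 1.367 μm/a
copper: temperature factor f = +0.126·(-23.0) = -2.8980
  Pd branch = 0.0053·Pd^0.26·e^(0.059·RH+f) = 0.05766 μm/a
  Sd branch = 0.01025·Sd^0.27·e^(0.036·RH+0.049·T) = 0.3912 μm/a
  sum: 0.05766 + 0.3912 → r_corr = 0.4489 μm/a
Ordering by μm/a: zinc (1.37) > copper (0.449)

copper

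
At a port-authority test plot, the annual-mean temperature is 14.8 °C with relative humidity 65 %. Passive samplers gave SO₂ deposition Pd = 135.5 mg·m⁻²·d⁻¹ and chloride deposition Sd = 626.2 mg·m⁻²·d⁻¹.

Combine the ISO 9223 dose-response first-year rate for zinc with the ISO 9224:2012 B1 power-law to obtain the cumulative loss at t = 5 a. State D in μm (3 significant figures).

D(5) = 20.9 μm

zinc: f(T) = -0.071·(T−10) [T>10 °C] = -0.3408
  SO₂ term: 0.0129·135.5^0.44·exp(0.046·65-0.3408) = 1.582
  Cl⁻ term: 0.0175·626.2^0.57·exp(0.008·65+0.085·14.8) = 4.068
  r_corr = 1.582 + 4.068 = 5.65 μm/a
ISO 9224: D(t) = r_corr · t^b with b = 0.813 (zinc, B1)
  D(5) = 5.65 × 5^0.813 = 5.65 × 3.701 = 20.91 μm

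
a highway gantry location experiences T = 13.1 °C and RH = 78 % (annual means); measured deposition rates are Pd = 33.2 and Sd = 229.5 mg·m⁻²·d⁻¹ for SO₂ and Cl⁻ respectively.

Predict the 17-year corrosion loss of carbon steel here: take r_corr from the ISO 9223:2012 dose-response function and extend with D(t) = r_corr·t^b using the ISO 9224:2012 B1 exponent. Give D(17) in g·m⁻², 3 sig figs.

carbon steel: T>10 °C ⇒ hinge -0.054·(13.1−10) = -0.1674
  sulphur-dioxide contribution → 44.03 μm/a
  chloride contribution → 65.72 μm/a
  ⇒ r_corr(carbon steel) = 109.8 μm/a
Long-term exponent b (ISO 9224 Table 2, B1) = 0.523
  D(17) = 109.8 × 17^0.523 = 109.8 × 4.401 = 483 μm
  Mass loss = 483 μm × 7.85 g/cm³ = 3792 g·m⁻²

D(17) = 3.79e+03 g·m⁻²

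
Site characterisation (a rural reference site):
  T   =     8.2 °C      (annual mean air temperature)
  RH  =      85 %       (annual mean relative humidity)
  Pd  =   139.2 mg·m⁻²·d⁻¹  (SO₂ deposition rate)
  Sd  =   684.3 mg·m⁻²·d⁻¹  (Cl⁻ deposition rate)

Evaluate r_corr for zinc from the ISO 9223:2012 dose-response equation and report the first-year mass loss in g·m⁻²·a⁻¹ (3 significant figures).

zinc: f(T) = +0.038·(T−10) [T≤10 °C] = -0.0684
  Pd branch = 0.0129·Pd^0.44·e^(0.046·RH+f) = 5.274 μm/a
  Cl⁻ term: 0.0175·684.3^0.57·exp(0.008·85+0.085·8.2) = 2.865
  r_corr = 5.274 + 2.865 = 8.14 μm/a
Convert to mass loss: 8.14 μm/a × 7.14 g/cm³ = 58.12 g·m⁻²·a⁻¹

r_corr = 58.1 g·m⁻²·a⁻¹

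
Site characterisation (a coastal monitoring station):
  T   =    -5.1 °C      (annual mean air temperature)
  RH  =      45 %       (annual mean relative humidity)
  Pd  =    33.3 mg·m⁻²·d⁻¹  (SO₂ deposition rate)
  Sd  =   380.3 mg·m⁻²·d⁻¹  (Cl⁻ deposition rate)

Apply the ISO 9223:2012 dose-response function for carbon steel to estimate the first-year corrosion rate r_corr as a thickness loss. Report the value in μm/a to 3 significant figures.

carbon steel: f(T) = +0.150·(T−10) [T≤10 °C] = -2.2650
  SO₂ term: 1.77·33.3^0.52·exp(0.02·45-2.2650) = 2.798
  Cl⁻ term: 0.102·380.3^0.62·exp(0.033·45+0.04·-5.1) = 14.61
  sum: 2.798 + 14.61 → r_corr = 17.41 μm/a

r_corr = 17.4 μm/a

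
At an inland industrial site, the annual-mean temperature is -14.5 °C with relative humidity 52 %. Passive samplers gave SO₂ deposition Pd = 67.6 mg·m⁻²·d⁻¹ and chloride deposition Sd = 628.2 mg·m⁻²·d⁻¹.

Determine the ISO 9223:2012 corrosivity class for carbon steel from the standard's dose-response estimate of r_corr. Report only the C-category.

carbon steel: T≤10 °C ⇒ hinge +0.150·(-14.5−10) = -3.6750
  sulphur-dioxide contribution → 1.135 μm/a
  chloride contribution → 17.25 μm/a
  ⇒ r_corr(carbon steel) = 18.39 μm/a
Category bounds: 1.3…25 μm/a bracket r_corr ⇒ C2

C2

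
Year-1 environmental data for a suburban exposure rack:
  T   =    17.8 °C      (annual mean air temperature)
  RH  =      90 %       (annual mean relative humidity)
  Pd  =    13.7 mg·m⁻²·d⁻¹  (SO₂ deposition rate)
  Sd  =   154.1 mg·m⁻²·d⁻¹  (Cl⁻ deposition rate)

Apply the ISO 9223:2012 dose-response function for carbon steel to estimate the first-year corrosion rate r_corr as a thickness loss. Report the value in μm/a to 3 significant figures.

carbon steel: T>10 °C ⇒ hinge -0.054·(17.8−10) = -0.4212
  Pd branch = 1.77·Pd^0.52·e^(0.02·RH+f) = 27.41 μm/a
  Cl⁻ term: 0.102·154.1^0.62·exp(0.033·90+0.04·17.8) = 92.07
  sum: 27.41 + 92.07 → r_corr = 119.5 μm/a

r_corr = 119 μm/a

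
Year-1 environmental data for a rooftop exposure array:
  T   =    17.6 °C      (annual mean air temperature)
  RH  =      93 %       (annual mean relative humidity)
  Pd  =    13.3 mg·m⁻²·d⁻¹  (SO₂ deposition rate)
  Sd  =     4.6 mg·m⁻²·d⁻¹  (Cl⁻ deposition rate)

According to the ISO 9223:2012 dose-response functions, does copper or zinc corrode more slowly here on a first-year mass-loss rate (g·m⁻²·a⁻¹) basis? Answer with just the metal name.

copper: T>10 °C ⇒ hinge -0.080·(17.6−10) = -0.6080
  SO₂ term: 0.0053·13.3^0.26·exp(0.059·93-0.6080) = 1.366
  Sd branch = 0.01025·Sd^0.27·e^(0.036·RH+0.049·T) = 1.043 μm/a
  sum: 1.366 + 1.043 → r_corr = 2.409 μm/a
  mass loss = 2.409 μm/a × 8.96 g/cm³ = 21.58 g·m⁻²·a⁻¹
zinc: temperature factor f = -0.071·(7.6) = -0.5396
  Pd branch = 0.0129·Pd^0.44·e^(0.046·RH+f) = 1.693 μm/a
  Sd branch = 0.0175·Sd^0.57·e^(0.008·RH+0.085·T) = 0.3923 μm/a
  sum: 1.693 + 0.3923 → r_corr = 2.085 μm/a
  mass loss = 2.085 μm/a × 7.14 g/cm³ = 14.89 g·m⁻²·a⁻¹
Ordering by g·m⁻²·a⁻¹: copper (21.6) > zinc (14.9)

zinc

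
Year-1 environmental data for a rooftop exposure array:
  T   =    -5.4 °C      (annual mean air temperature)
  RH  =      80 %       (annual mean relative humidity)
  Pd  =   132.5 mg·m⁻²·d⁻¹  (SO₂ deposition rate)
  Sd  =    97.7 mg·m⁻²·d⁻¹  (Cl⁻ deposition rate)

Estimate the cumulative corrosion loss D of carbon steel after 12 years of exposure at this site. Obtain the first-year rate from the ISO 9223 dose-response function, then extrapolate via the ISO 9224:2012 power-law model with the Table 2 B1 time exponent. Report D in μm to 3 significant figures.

D(12) = 113 μm

carbon steel: f(T) = +0.150·(T−10) [T≤10 °C] = -2.3100
  Pd branch = 1.77·Pd^0.52·e^(0.02·RH+f) = 11.05 μm/a
  Sd branch = 0.102·Sd^0.62·e^(0.033·RH+0.04·T) = 19.73 μm/a
  r_corr = 11.05 + 19.73 = 30.77 μm/a
Long-term exponent b (ISO 9224 Table 2, B1) = 0.523
  D(12) = 30.77 × 12^0.523 = 30.77 × 3.668 = 112.9 μm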